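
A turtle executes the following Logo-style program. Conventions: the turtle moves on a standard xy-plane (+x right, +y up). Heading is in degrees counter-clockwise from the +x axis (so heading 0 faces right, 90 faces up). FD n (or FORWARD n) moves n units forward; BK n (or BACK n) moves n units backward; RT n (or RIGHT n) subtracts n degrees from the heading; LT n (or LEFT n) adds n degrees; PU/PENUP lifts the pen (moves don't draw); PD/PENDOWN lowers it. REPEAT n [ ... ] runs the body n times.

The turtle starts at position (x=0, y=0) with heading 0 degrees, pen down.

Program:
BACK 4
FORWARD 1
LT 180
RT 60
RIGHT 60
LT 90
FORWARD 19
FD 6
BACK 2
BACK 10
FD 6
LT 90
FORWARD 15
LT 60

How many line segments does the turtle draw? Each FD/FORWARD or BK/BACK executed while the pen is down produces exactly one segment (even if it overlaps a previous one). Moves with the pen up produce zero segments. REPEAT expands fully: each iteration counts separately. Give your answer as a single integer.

Executing turtle program step by step:
Start: pos=(0,0), heading=0, pen down
BK 4: (0,0) -> (-4,0) [heading=0, draw]
FD 1: (-4,0) -> (-3,0) [heading=0, draw]
LT 180: heading 0 -> 180
RT 60: heading 180 -> 120
RT 60: heading 120 -> 60
LT 90: heading 60 -> 150
FD 19: (-3,0) -> (-19.454,9.5) [heading=150, draw]
FD 6: (-19.454,9.5) -> (-24.651,12.5) [heading=150, draw]
BK 2: (-24.651,12.5) -> (-22.919,11.5) [heading=150, draw]
BK 10: (-22.919,11.5) -> (-14.258,6.5) [heading=150, draw]
FD 6: (-14.258,6.5) -> (-19.454,9.5) [heading=150, draw]
LT 90: heading 150 -> 240
FD 15: (-19.454,9.5) -> (-26.954,-3.49) [heading=240, draw]
LT 60: heading 240 -> 300
Final: pos=(-26.954,-3.49), heading=300, 8 segment(s) drawn
Segments drawn: 8

Answer: 8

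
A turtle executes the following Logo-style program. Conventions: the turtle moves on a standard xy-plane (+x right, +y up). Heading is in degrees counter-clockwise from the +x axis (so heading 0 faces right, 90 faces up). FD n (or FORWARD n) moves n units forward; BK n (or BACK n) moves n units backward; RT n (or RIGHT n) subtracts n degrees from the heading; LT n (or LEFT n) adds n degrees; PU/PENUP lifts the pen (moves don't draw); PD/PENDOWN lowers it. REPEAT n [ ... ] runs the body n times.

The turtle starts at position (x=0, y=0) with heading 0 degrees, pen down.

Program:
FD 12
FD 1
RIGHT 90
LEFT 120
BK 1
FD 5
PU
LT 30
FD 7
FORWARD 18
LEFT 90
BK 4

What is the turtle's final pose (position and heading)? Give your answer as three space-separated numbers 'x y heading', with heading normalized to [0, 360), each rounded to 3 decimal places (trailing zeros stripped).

Answer: 32.428 21.651 150

Derivation:
Executing turtle program step by step:
Start: pos=(0,0), heading=0, pen down
FD 12: (0,0) -> (12,0) [heading=0, draw]
FD 1: (12,0) -> (13,0) [heading=0, draw]
RT 90: heading 0 -> 270
LT 120: heading 270 -> 30
BK 1: (13,0) -> (12.134,-0.5) [heading=30, draw]
FD 5: (12.134,-0.5) -> (16.464,2) [heading=30, draw]
PU: pen up
LT 30: heading 30 -> 60
FD 7: (16.464,2) -> (19.964,8.062) [heading=60, move]
FD 18: (19.964,8.062) -> (28.964,23.651) [heading=60, move]
LT 90: heading 60 -> 150
BK 4: (28.964,23.651) -> (32.428,21.651) [heading=150, move]
Final: pos=(32.428,21.651), heading=150, 4 segment(s) drawn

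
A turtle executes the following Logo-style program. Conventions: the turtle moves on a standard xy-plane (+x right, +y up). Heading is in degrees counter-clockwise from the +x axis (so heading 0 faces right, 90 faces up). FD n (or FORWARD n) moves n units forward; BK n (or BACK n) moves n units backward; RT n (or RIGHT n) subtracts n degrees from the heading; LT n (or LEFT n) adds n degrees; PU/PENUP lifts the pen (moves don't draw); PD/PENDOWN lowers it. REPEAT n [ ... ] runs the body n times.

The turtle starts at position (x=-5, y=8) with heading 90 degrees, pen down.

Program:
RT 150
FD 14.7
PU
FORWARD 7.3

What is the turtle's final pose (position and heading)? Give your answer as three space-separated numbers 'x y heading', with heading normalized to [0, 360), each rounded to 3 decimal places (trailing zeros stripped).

Executing turtle program step by step:
Start: pos=(-5,8), heading=90, pen down
RT 150: heading 90 -> 300
FD 14.7: (-5,8) -> (2.35,-4.731) [heading=300, draw]
PU: pen up
FD 7.3: (2.35,-4.731) -> (6,-11.053) [heading=300, move]
Final: pos=(6,-11.053), heading=300, 1 segment(s) drawn

Answer: 6 -11.053 300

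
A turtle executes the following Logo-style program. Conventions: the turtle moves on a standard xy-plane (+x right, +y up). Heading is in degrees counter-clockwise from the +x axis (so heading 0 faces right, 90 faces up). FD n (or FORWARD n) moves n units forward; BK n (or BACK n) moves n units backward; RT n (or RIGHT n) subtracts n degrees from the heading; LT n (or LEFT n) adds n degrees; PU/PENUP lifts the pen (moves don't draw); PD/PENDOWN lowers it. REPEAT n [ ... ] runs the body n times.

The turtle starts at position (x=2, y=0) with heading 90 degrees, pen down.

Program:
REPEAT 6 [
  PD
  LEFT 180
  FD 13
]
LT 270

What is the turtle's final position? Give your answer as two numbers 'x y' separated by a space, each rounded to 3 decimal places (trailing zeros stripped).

Answer: 2 0

Derivation:
Executing turtle program step by step:
Start: pos=(2,0), heading=90, pen down
REPEAT 6 [
  -- iteration 1/6 --
  PD: pen down
  LT 180: heading 90 -> 270
  FD 13: (2,0) -> (2,-13) [heading=270, draw]
  -- iteration 2/6 --
  PD: pen down
  LT 180: heading 270 -> 90
  FD 13: (2,-13) -> (2,0) [heading=90, draw]
  -- iteration 3/6 --
  PD: pen down
  LT 180: heading 90 -> 270
  FD 13: (2,0) -> (2,-13) [heading=270, draw]
  -- iteration 4/6 --
  PD: pen down
  LT 180: heading 270 -> 90
  FD 13: (2,-13) -> (2,0) [heading=90, draw]
  -- iteration 5/6 --
  PD: pen down
  LT 180: heading 90 -> 270
  FD 13: (2,0) -> (2,-13) [heading=270, draw]
  -- iteration 6/6 --
  PD: pen down
  LT 180: heading 270 -> 90
  FD 13: (2,-13) -> (2,0) [heading=90, draw]
]
LT 270: heading 90 -> 0
Final: pos=(2,0), heading=0, 6 segment(s) drawn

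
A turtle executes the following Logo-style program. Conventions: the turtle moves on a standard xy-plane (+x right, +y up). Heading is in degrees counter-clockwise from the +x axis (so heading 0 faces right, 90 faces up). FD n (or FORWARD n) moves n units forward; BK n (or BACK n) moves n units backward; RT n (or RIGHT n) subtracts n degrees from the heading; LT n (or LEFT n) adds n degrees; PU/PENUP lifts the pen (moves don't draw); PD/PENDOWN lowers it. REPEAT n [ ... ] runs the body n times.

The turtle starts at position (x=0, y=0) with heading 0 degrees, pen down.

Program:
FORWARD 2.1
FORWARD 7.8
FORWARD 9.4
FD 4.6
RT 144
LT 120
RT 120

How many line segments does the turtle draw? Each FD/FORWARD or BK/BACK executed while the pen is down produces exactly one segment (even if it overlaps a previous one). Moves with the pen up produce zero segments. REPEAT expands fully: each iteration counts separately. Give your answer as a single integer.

Answer: 4

Derivation:
Executing turtle program step by step:
Start: pos=(0,0), heading=0, pen down
FD 2.1: (0,0) -> (2.1,0) [heading=0, draw]
FD 7.8: (2.1,0) -> (9.9,0) [heading=0, draw]
FD 9.4: (9.9,0) -> (19.3,0) [heading=0, draw]
FD 4.6: (19.3,0) -> (23.9,0) [heading=0, draw]
RT 144: heading 0 -> 216
LT 120: heading 216 -> 336
RT 120: heading 336 -> 216
Final: pos=(23.9,0), heading=216, 4 segment(s) drawn
Segments drawn: 4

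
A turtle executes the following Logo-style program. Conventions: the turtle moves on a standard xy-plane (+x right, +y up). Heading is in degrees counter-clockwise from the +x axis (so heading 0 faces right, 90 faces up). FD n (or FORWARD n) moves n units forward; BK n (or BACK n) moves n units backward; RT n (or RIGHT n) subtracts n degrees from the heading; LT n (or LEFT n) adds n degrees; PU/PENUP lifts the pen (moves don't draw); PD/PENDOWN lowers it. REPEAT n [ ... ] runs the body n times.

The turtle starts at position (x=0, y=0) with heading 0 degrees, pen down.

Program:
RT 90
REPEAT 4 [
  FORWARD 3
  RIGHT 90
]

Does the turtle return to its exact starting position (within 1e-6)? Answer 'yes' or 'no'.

Executing turtle program step by step:
Start: pos=(0,0), heading=0, pen down
RT 90: heading 0 -> 270
REPEAT 4 [
  -- iteration 1/4 --
  FD 3: (0,0) -> (0,-3) [heading=270, draw]
  RT 90: heading 270 -> 180
  -- iteration 2/4 --
  FD 3: (0,-3) -> (-3,-3) [heading=180, draw]
  RT 90: heading 180 -> 90
  -- iteration 3/4 --
  FD 3: (-3,-3) -> (-3,0) [heading=90, draw]
  RT 90: heading 90 -> 0
  -- iteration 4/4 --
  FD 3: (-3,0) -> (0,0) [heading=0, draw]
  RT 90: heading 0 -> 270
]
Final: pos=(0,0), heading=270, 4 segment(s) drawn

Start position: (0, 0)
Final position: (0, 0)
Distance = 0; < 1e-6 -> CLOSED

Answer: yes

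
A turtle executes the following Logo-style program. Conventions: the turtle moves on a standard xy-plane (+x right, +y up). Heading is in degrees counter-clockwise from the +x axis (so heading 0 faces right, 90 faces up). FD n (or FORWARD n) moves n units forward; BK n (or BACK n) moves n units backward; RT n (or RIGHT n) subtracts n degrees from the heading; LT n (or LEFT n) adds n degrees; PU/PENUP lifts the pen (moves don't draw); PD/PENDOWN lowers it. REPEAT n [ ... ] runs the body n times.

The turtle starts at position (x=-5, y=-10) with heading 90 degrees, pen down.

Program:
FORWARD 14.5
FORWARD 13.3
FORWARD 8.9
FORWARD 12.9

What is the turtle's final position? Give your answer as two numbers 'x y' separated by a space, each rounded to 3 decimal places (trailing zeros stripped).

Executing turtle program step by step:
Start: pos=(-5,-10), heading=90, pen down
FD 14.5: (-5,-10) -> (-5,4.5) [heading=90, draw]
FD 13.3: (-5,4.5) -> (-5,17.8) [heading=90, draw]
FD 8.9: (-5,17.8) -> (-5,26.7) [heading=90, draw]
FD 12.9: (-5,26.7) -> (-5,39.6) [heading=90, draw]
Final: pos=(-5,39.6), heading=90, 4 segment(s) drawn

Answer: -5 39.6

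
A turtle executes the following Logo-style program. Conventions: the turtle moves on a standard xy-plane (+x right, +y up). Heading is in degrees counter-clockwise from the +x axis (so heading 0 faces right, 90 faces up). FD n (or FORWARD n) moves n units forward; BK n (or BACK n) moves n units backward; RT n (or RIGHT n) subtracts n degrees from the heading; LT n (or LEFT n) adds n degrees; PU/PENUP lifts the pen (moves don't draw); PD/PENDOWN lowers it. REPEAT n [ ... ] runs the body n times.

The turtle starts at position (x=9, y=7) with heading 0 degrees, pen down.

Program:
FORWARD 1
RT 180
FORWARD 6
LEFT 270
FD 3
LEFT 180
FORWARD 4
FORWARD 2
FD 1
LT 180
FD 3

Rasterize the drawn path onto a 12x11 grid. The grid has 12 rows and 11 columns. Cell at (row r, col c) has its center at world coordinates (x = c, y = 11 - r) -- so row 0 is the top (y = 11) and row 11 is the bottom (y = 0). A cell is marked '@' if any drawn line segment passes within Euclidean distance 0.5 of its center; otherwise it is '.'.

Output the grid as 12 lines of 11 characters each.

Segment 0: (9,7) -> (10,7)
Segment 1: (10,7) -> (4,7)
Segment 2: (4,7) -> (4,10)
Segment 3: (4,10) -> (4,6)
Segment 4: (4,6) -> (4,4)
Segment 5: (4,4) -> (4,3)
Segment 6: (4,3) -> (4,6)

Answer: ...........
....@......
....@......
....@......
....@@@@@@@
....@......
....@......
....@......
....@......
...........
...........
...........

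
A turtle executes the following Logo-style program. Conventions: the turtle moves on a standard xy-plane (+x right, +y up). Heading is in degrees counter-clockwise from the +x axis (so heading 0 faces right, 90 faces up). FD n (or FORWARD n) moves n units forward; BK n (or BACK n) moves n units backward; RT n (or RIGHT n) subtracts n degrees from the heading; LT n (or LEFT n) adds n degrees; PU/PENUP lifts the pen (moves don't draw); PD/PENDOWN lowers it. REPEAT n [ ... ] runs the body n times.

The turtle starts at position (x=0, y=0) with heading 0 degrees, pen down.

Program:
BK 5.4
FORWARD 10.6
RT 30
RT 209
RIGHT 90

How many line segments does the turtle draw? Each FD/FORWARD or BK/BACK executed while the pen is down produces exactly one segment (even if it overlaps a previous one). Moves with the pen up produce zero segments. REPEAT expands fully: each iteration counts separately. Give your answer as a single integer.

Answer: 2

Derivation:
Executing turtle program step by step:
Start: pos=(0,0), heading=0, pen down
BK 5.4: (0,0) -> (-5.4,0) [heading=0, draw]
FD 10.6: (-5.4,0) -> (5.2,0) [heading=0, draw]
RT 30: heading 0 -> 330
RT 209: heading 330 -> 121
RT 90: heading 121 -> 31
Final: pos=(5.2,0), heading=31, 2 segment(s) drawn
Segments drawn: 2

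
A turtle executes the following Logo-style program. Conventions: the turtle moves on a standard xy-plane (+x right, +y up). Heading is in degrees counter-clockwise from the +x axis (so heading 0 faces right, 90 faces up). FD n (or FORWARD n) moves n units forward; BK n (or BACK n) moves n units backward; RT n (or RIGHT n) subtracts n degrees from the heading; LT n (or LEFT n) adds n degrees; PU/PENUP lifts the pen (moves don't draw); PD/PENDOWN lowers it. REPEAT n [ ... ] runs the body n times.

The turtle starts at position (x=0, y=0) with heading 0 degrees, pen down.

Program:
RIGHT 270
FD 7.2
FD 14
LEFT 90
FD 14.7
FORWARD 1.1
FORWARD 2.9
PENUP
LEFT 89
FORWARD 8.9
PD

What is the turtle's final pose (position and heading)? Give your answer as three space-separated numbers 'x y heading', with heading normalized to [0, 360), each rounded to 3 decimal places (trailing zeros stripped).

Executing turtle program step by step:
Start: pos=(0,0), heading=0, pen down
RT 270: heading 0 -> 90
FD 7.2: (0,0) -> (0,7.2) [heading=90, draw]
FD 14: (0,7.2) -> (0,21.2) [heading=90, draw]
LT 90: heading 90 -> 180
FD 14.7: (0,21.2) -> (-14.7,21.2) [heading=180, draw]
FD 1.1: (-14.7,21.2) -> (-15.8,21.2) [heading=180, draw]
FD 2.9: (-15.8,21.2) -> (-18.7,21.2) [heading=180, draw]
PU: pen up
LT 89: heading 180 -> 269
FD 8.9: (-18.7,21.2) -> (-18.855,12.301) [heading=269, move]
PD: pen down
Final: pos=(-18.855,12.301), heading=269, 5 segment(s) drawn

Answer: -18.855 12.301 269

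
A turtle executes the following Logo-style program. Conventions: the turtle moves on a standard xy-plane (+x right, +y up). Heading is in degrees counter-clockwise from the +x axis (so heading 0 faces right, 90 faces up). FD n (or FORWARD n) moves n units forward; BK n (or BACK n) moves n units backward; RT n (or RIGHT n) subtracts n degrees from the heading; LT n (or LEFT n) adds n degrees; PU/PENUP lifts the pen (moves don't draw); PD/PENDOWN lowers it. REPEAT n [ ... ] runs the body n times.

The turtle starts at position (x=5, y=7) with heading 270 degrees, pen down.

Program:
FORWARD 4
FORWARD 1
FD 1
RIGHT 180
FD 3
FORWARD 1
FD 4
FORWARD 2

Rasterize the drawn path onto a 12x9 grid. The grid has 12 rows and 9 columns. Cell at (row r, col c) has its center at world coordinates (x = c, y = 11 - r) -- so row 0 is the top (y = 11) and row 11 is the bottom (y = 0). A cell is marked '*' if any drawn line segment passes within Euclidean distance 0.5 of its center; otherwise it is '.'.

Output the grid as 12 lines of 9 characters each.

Answer: .....*...
.....*...
.....*...
.....*...
.....*...
.....*...
.....*...
.....*...
.....*...
.....*...
.....*...
.........

Derivation:
Segment 0: (5,7) -> (5,3)
Segment 1: (5,3) -> (5,2)
Segment 2: (5,2) -> (5,1)
Segment 3: (5,1) -> (5,4)
Segment 4: (5,4) -> (5,5)
Segment 5: (5,5) -> (5,9)
Segment 6: (5,9) -> (5,11)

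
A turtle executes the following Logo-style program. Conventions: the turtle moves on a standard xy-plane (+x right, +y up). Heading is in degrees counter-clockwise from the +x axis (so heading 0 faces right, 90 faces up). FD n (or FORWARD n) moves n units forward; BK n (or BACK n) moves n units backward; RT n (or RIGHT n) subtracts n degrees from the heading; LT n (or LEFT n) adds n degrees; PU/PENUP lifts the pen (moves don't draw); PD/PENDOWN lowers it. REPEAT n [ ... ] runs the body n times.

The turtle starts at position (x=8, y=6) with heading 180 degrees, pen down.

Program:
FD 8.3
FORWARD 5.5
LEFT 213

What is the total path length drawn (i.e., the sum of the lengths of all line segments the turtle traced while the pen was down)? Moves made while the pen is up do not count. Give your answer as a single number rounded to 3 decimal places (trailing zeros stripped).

Executing turtle program step by step:
Start: pos=(8,6), heading=180, pen down
FD 8.3: (8,6) -> (-0.3,6) [heading=180, draw]
FD 5.5: (-0.3,6) -> (-5.8,6) [heading=180, draw]
LT 213: heading 180 -> 33
Final: pos=(-5.8,6), heading=33, 2 segment(s) drawn

Segment lengths:
  seg 1: (8,6) -> (-0.3,6), length = 8.3
  seg 2: (-0.3,6) -> (-5.8,6), length = 5.5
Total = 13.8

Answer: 13.8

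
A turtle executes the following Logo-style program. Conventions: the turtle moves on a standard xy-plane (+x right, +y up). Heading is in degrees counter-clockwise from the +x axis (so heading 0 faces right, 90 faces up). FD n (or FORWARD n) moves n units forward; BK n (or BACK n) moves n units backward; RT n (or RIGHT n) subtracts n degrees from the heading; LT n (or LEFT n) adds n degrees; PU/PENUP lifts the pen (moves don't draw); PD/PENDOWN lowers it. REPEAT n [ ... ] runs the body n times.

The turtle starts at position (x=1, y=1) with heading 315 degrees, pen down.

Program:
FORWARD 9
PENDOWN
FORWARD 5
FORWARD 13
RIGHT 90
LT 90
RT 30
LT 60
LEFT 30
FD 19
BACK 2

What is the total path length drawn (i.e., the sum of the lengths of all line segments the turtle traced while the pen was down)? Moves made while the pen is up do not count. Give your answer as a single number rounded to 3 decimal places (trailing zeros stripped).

Answer: 48

Derivation:
Executing turtle program step by step:
Start: pos=(1,1), heading=315, pen down
FD 9: (1,1) -> (7.364,-5.364) [heading=315, draw]
PD: pen down
FD 5: (7.364,-5.364) -> (10.899,-8.899) [heading=315, draw]
FD 13: (10.899,-8.899) -> (20.092,-18.092) [heading=315, draw]
RT 90: heading 315 -> 225
LT 90: heading 225 -> 315
RT 30: heading 315 -> 285
LT 60: heading 285 -> 345
LT 30: heading 345 -> 15
FD 19: (20.092,-18.092) -> (38.444,-13.174) [heading=15, draw]
BK 2: (38.444,-13.174) -> (36.513,-13.692) [heading=15, draw]
Final: pos=(36.513,-13.692), heading=15, 5 segment(s) drawn

Segment lengths:
  seg 1: (1,1) -> (7.364,-5.364), length = 9
  seg 2: (7.364,-5.364) -> (10.899,-8.899), length = 5
  seg 3: (10.899,-8.899) -> (20.092,-18.092), length = 13
  seg 4: (20.092,-18.092) -> (38.444,-13.174), length = 19
  seg 5: (38.444,-13.174) -> (36.513,-13.692), length = 2
Total = 48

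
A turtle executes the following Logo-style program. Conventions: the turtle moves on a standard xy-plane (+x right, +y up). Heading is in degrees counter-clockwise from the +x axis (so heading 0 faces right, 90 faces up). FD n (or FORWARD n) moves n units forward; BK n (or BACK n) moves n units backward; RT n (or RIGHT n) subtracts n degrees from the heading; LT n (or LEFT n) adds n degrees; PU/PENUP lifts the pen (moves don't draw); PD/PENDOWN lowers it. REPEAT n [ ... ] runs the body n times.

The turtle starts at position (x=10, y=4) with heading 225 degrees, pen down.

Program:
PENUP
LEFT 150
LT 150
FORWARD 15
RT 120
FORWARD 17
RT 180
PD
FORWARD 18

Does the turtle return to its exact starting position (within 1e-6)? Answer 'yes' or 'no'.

Executing turtle program step by step:
Start: pos=(10,4), heading=225, pen down
PU: pen up
LT 150: heading 225 -> 15
LT 150: heading 15 -> 165
FD 15: (10,4) -> (-4.489,7.882) [heading=165, move]
RT 120: heading 165 -> 45
FD 17: (-4.489,7.882) -> (7.532,19.903) [heading=45, move]
RT 180: heading 45 -> 225
PD: pen down
FD 18: (7.532,19.903) -> (-5.196,7.175) [heading=225, draw]
Final: pos=(-5.196,7.175), heading=225, 1 segment(s) drawn

Start position: (10, 4)
Final position: (-5.196, 7.175)
Distance = 15.524; >= 1e-6 -> NOT closed

Answer: no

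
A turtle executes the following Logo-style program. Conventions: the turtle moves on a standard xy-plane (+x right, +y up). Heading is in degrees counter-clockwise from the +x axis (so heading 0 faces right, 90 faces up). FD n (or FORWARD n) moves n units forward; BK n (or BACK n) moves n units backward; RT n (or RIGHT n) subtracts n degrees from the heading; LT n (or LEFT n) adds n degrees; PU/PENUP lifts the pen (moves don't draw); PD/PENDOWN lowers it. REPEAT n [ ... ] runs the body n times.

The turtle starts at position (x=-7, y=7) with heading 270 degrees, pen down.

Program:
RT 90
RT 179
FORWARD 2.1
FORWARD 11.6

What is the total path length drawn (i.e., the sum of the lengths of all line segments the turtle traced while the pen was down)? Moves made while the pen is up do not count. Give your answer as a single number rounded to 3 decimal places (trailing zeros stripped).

Executing turtle program step by step:
Start: pos=(-7,7), heading=270, pen down
RT 90: heading 270 -> 180
RT 179: heading 180 -> 1
FD 2.1: (-7,7) -> (-4.9,7.037) [heading=1, draw]
FD 11.6: (-4.9,7.037) -> (6.698,7.239) [heading=1, draw]
Final: pos=(6.698,7.239), heading=1, 2 segment(s) drawn

Segment lengths:
  seg 1: (-7,7) -> (-4.9,7.037), length = 2.1
  seg 2: (-4.9,7.037) -> (6.698,7.239), length = 11.6
Total = 13.7

Answer: 13.7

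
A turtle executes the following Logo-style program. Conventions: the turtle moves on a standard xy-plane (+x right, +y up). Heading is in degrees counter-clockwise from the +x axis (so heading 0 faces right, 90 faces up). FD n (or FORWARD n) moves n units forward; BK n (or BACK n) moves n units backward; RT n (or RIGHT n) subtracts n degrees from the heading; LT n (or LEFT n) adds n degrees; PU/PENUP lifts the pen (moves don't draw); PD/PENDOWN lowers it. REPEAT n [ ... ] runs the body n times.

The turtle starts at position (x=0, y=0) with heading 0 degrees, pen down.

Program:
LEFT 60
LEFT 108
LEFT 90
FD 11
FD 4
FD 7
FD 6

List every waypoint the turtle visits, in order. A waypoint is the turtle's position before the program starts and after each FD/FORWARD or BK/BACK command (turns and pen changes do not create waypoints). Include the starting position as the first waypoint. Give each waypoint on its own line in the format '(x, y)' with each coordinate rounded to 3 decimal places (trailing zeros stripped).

Executing turtle program step by step:
Start: pos=(0,0), heading=0, pen down
LT 60: heading 0 -> 60
LT 108: heading 60 -> 168
LT 90: heading 168 -> 258
FD 11: (0,0) -> (-2.287,-10.76) [heading=258, draw]
FD 4: (-2.287,-10.76) -> (-3.119,-14.672) [heading=258, draw]
FD 7: (-3.119,-14.672) -> (-4.574,-21.519) [heading=258, draw]
FD 6: (-4.574,-21.519) -> (-5.822,-27.388) [heading=258, draw]
Final: pos=(-5.822,-27.388), heading=258, 4 segment(s) drawn
Waypoints (5 total):
(0, 0)
(-2.287, -10.76)
(-3.119, -14.672)
(-4.574, -21.519)
(-5.822, -27.388)

Answer: (0, 0)
(-2.287, -10.76)
(-3.119, -14.672)
(-4.574, -21.519)
(-5.822, -27.388)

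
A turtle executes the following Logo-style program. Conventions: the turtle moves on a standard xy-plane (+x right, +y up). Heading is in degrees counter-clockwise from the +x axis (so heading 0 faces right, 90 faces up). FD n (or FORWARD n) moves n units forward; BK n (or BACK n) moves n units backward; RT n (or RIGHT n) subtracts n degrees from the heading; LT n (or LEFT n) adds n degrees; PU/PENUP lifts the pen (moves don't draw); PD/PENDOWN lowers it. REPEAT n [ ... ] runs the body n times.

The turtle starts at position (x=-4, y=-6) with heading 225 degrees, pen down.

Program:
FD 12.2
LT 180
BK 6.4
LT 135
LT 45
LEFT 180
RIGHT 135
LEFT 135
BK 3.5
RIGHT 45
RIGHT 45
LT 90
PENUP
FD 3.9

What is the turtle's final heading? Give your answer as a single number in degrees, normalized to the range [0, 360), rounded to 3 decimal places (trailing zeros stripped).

Answer: 45

Derivation:
Executing turtle program step by step:
Start: pos=(-4,-6), heading=225, pen down
FD 12.2: (-4,-6) -> (-12.627,-14.627) [heading=225, draw]
LT 180: heading 225 -> 45
BK 6.4: (-12.627,-14.627) -> (-17.152,-19.152) [heading=45, draw]
LT 135: heading 45 -> 180
LT 45: heading 180 -> 225
LT 180: heading 225 -> 45
RT 135: heading 45 -> 270
LT 135: heading 270 -> 45
BK 3.5: (-17.152,-19.152) -> (-19.627,-21.627) [heading=45, draw]
RT 45: heading 45 -> 0
RT 45: heading 0 -> 315
LT 90: heading 315 -> 45
PU: pen up
FD 3.9: (-19.627,-21.627) -> (-16.869,-18.869) [heading=45, move]
Final: pos=(-16.869,-18.869), heading=45, 3 segment(s) drawn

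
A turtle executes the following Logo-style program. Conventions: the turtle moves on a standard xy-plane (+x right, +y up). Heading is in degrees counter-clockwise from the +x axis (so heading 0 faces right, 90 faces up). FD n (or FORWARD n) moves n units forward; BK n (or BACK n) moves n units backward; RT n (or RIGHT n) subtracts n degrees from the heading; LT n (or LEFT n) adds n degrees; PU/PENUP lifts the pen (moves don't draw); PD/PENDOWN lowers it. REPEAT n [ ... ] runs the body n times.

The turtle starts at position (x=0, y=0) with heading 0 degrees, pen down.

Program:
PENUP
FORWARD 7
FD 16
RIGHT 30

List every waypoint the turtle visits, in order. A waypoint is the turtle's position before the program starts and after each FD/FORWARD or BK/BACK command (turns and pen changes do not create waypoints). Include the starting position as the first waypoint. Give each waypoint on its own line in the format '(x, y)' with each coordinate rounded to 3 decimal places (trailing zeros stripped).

Executing turtle program step by step:
Start: pos=(0,0), heading=0, pen down
PU: pen up
FD 7: (0,0) -> (7,0) [heading=0, move]
FD 16: (7,0) -> (23,0) [heading=0, move]
RT 30: heading 0 -> 330
Final: pos=(23,0), heading=330, 0 segment(s) drawn
Waypoints (3 total):
(0, 0)
(7, 0)
(23, 0)

Answer: (0, 0)
(7, 0)
(23, 0)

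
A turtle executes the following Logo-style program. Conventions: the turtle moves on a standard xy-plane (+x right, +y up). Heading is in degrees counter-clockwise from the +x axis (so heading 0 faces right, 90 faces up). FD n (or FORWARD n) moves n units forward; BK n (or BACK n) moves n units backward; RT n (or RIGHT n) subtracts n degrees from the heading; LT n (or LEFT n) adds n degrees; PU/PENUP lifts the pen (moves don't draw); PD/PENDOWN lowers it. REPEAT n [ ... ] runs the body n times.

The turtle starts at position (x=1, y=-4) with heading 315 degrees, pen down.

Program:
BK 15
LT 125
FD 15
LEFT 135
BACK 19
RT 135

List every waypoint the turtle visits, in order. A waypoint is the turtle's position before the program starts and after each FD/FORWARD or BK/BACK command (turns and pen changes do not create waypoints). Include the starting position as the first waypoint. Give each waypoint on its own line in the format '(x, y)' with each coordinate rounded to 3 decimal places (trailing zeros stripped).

Answer: (1, -4)
(-9.607, 6.607)
(-7.002, 21.379)
(8.562, 32.277)

Derivation:
Executing turtle program step by step:
Start: pos=(1,-4), heading=315, pen down
BK 15: (1,-4) -> (-9.607,6.607) [heading=315, draw]
LT 125: heading 315 -> 80
FD 15: (-9.607,6.607) -> (-7.002,21.379) [heading=80, draw]
LT 135: heading 80 -> 215
BK 19: (-7.002,21.379) -> (8.562,32.277) [heading=215, draw]
RT 135: heading 215 -> 80
Final: pos=(8.562,32.277), heading=80, 3 segment(s) drawn
Waypoints (4 total):
(1, -4)
(-9.607, 6.607)
(-7.002, 21.379)
(8.562, 32.277)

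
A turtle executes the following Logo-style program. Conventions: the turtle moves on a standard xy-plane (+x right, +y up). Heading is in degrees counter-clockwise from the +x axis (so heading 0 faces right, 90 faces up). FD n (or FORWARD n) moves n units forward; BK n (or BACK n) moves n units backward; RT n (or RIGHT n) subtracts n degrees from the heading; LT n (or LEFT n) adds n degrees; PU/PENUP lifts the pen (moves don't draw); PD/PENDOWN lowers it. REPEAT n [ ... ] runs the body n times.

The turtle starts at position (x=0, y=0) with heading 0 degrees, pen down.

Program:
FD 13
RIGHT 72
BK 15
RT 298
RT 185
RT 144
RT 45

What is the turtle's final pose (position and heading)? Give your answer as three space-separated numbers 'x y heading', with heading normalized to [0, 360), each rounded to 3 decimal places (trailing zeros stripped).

Executing turtle program step by step:
Start: pos=(0,0), heading=0, pen down
FD 13: (0,0) -> (13,0) [heading=0, draw]
RT 72: heading 0 -> 288
BK 15: (13,0) -> (8.365,14.266) [heading=288, draw]
RT 298: heading 288 -> 350
RT 185: heading 350 -> 165
RT 144: heading 165 -> 21
RT 45: heading 21 -> 336
Final: pos=(8.365,14.266), heading=336, 2 segment(s) drawn

Answer: 8.365 14.266 336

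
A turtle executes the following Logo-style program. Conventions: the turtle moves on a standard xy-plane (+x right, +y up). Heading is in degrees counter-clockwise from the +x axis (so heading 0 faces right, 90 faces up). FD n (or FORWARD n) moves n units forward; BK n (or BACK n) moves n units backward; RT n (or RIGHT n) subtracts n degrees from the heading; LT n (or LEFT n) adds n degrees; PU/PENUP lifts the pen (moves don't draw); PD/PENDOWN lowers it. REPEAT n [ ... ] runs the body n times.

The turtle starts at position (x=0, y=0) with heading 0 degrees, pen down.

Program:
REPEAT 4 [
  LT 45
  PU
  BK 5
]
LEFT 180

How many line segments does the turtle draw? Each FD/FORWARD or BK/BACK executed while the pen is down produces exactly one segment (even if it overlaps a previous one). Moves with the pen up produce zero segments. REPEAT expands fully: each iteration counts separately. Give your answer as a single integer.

Answer: 0

Derivation:
Executing turtle program step by step:
Start: pos=(0,0), heading=0, pen down
REPEAT 4 [
  -- iteration 1/4 --
  LT 45: heading 0 -> 45
  PU: pen up
  BK 5: (0,0) -> (-3.536,-3.536) [heading=45, move]
  -- iteration 2/4 --
  LT 45: heading 45 -> 90
  PU: pen up
  BK 5: (-3.536,-3.536) -> (-3.536,-8.536) [heading=90, move]
  -- iteration 3/4 --
  LT 45: heading 90 -> 135
  PU: pen up
  BK 5: (-3.536,-8.536) -> (0,-12.071) [heading=135, move]
  -- iteration 4/4 --
  LT 45: heading 135 -> 180
  PU: pen up
  BK 5: (0,-12.071) -> (5,-12.071) [heading=180, move]
]
LT 180: heading 180 -> 0
Final: pos=(5,-12.071), heading=0, 0 segment(s) drawn
Segments drawn: 0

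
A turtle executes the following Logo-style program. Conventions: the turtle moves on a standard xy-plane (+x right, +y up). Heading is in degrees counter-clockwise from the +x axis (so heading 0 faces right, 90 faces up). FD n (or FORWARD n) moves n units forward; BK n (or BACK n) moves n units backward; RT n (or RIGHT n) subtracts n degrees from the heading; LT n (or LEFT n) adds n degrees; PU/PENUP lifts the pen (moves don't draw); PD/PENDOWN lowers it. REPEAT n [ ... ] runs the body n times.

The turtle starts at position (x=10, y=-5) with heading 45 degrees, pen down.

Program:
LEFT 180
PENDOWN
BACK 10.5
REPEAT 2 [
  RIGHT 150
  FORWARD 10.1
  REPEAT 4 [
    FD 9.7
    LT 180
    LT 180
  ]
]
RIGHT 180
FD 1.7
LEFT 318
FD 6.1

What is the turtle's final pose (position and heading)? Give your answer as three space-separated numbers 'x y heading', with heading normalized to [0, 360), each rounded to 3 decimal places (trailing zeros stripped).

Executing turtle program step by step:
Start: pos=(10,-5), heading=45, pen down
LT 180: heading 45 -> 225
PD: pen down
BK 10.5: (10,-5) -> (17.425,2.425) [heading=225, draw]
REPEAT 2 [
  -- iteration 1/2 --
  RT 150: heading 225 -> 75
  FD 10.1: (17.425,2.425) -> (20.039,12.18) [heading=75, draw]
  REPEAT 4 [
    -- iteration 1/4 --
    FD 9.7: (20.039,12.18) -> (22.549,21.55) [heading=75, draw]
    LT 180: heading 75 -> 255
    LT 180: heading 255 -> 75
    -- iteration 2/4 --
    FD 9.7: (22.549,21.55) -> (25.06,30.919) [heading=75, draw]
    LT 180: heading 75 -> 255
    LT 180: heading 255 -> 75
    -- iteration 3/4 --
    FD 9.7: (25.06,30.919) -> (27.57,40.289) [heading=75, draw]
    LT 180: heading 75 -> 255
    LT 180: heading 255 -> 75
    -- iteration 4/4 --
    FD 9.7: (27.57,40.289) -> (30.081,49.658) [heading=75, draw]
    LT 180: heading 75 -> 255
    LT 180: heading 255 -> 75
  ]
  -- iteration 2/2 --
  RT 150: heading 75 -> 285
  FD 10.1: (30.081,49.658) -> (32.695,39.903) [heading=285, draw]
  REPEAT 4 [
    -- iteration 1/4 --
    FD 9.7: (32.695,39.903) -> (35.205,30.533) [heading=285, draw]
    LT 180: heading 285 -> 105
    LT 180: heading 105 -> 285
    -- iteration 2/4 --
    FD 9.7: (35.205,30.533) -> (37.716,21.164) [heading=285, draw]
    LT 180: heading 285 -> 105
    LT 180: heading 105 -> 285
    -- iteration 3/4 --
    FD 9.7: (37.716,21.164) -> (40.227,11.794) [heading=285, draw]
    LT 180: heading 285 -> 105
    LT 180: heading 105 -> 285
    -- iteration 4/4 --
    FD 9.7: (40.227,11.794) -> (42.737,2.425) [heading=285, draw]
    LT 180: heading 285 -> 105
    LT 180: heading 105 -> 285
  ]
]
RT 180: heading 285 -> 105
FD 1.7: (42.737,2.425) -> (42.297,4.067) [heading=105, draw]
LT 318: heading 105 -> 63
FD 6.1: (42.297,4.067) -> (45.066,9.502) [heading=63, draw]
Final: pos=(45.066,9.502), heading=63, 13 segment(s) drawn

Answer: 45.066 9.502 63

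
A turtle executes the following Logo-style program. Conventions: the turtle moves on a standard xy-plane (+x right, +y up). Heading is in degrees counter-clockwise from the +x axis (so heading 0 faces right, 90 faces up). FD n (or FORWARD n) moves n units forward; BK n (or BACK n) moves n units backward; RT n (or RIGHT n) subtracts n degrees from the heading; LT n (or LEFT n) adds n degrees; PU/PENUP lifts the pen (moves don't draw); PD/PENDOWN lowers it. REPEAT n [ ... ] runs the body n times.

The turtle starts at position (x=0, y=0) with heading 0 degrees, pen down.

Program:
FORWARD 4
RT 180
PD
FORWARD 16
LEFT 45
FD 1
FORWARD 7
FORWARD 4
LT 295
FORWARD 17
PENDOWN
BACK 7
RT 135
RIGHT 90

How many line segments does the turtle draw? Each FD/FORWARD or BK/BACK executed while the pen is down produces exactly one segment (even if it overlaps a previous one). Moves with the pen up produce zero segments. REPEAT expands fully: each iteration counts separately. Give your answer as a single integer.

Answer: 7

Derivation:
Executing turtle program step by step:
Start: pos=(0,0), heading=0, pen down
FD 4: (0,0) -> (4,0) [heading=0, draw]
RT 180: heading 0 -> 180
PD: pen down
FD 16: (4,0) -> (-12,0) [heading=180, draw]
LT 45: heading 180 -> 225
FD 1: (-12,0) -> (-12.707,-0.707) [heading=225, draw]
FD 7: (-12.707,-0.707) -> (-17.657,-5.657) [heading=225, draw]
FD 4: (-17.657,-5.657) -> (-20.485,-8.485) [heading=225, draw]
LT 295: heading 225 -> 160
FD 17: (-20.485,-8.485) -> (-36.46,-2.671) [heading=160, draw]
PD: pen down
BK 7: (-36.46,-2.671) -> (-29.882,-5.065) [heading=160, draw]
RT 135: heading 160 -> 25
RT 90: heading 25 -> 295
Final: pos=(-29.882,-5.065), heading=295, 7 segment(s) drawn
Segments drawn: 7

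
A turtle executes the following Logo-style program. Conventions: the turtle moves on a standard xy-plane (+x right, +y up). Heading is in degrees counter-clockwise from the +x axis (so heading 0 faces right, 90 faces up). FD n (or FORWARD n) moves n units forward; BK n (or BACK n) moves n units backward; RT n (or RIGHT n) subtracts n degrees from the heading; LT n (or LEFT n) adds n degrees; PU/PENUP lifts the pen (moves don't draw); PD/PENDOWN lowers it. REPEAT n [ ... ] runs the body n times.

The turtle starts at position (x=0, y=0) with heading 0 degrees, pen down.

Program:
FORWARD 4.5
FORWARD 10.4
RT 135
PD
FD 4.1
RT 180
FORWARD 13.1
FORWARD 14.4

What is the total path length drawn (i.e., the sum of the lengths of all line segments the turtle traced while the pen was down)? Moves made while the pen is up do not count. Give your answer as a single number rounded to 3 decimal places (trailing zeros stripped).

Executing turtle program step by step:
Start: pos=(0,0), heading=0, pen down
FD 4.5: (0,0) -> (4.5,0) [heading=0, draw]
FD 10.4: (4.5,0) -> (14.9,0) [heading=0, draw]
RT 135: heading 0 -> 225
PD: pen down
FD 4.1: (14.9,0) -> (12.001,-2.899) [heading=225, draw]
RT 180: heading 225 -> 45
FD 13.1: (12.001,-2.899) -> (21.264,6.364) [heading=45, draw]
FD 14.4: (21.264,6.364) -> (31.446,16.546) [heading=45, draw]
Final: pos=(31.446,16.546), heading=45, 5 segment(s) drawn

Segment lengths:
  seg 1: (0,0) -> (4.5,0), length = 4.5
  seg 2: (4.5,0) -> (14.9,0), length = 10.4
  seg 3: (14.9,0) -> (12.001,-2.899), length = 4.1
  seg 4: (12.001,-2.899) -> (21.264,6.364), length = 13.1
  seg 5: (21.264,6.364) -> (31.446,16.546), length = 14.4
Total = 46.5

Answer: 46.5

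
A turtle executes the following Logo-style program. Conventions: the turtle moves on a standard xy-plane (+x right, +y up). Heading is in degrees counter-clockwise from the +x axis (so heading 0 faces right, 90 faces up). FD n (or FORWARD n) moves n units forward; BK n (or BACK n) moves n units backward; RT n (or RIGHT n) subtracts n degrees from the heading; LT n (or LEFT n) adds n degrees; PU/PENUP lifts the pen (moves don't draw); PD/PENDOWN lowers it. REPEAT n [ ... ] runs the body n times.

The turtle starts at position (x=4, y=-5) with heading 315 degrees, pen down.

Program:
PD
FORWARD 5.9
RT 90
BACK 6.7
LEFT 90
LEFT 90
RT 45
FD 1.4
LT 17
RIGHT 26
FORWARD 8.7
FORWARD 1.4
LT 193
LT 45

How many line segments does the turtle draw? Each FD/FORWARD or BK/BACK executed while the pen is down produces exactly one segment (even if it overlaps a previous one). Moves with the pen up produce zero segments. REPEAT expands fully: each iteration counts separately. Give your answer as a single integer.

Answer: 5

Derivation:
Executing turtle program step by step:
Start: pos=(4,-5), heading=315, pen down
PD: pen down
FD 5.9: (4,-5) -> (8.172,-9.172) [heading=315, draw]
RT 90: heading 315 -> 225
BK 6.7: (8.172,-9.172) -> (12.91,-4.434) [heading=225, draw]
LT 90: heading 225 -> 315
LT 90: heading 315 -> 45
RT 45: heading 45 -> 0
FD 1.4: (12.91,-4.434) -> (14.31,-4.434) [heading=0, draw]
LT 17: heading 0 -> 17
RT 26: heading 17 -> 351
FD 8.7: (14.31,-4.434) -> (22.902,-5.795) [heading=351, draw]
FD 1.4: (22.902,-5.795) -> (24.285,-6.014) [heading=351, draw]
LT 193: heading 351 -> 184
LT 45: heading 184 -> 229
Final: pos=(24.285,-6.014), heading=229, 5 segment(s) drawn
Segments drawn: 5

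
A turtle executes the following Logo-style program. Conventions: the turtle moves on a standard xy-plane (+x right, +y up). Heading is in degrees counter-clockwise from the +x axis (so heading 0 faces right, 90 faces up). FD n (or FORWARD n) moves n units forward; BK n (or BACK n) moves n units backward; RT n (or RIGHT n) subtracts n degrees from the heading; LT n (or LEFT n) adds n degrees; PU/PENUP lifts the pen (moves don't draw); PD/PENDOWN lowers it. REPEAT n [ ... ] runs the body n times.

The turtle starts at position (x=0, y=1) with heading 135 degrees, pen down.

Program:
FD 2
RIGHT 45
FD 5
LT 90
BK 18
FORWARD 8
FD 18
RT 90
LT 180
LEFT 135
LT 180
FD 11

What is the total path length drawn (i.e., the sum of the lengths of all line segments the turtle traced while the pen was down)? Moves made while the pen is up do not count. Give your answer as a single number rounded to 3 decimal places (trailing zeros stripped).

Answer: 62

Derivation:
Executing turtle program step by step:
Start: pos=(0,1), heading=135, pen down
FD 2: (0,1) -> (-1.414,2.414) [heading=135, draw]
RT 45: heading 135 -> 90
FD 5: (-1.414,2.414) -> (-1.414,7.414) [heading=90, draw]
LT 90: heading 90 -> 180
BK 18: (-1.414,7.414) -> (16.586,7.414) [heading=180, draw]
FD 8: (16.586,7.414) -> (8.586,7.414) [heading=180, draw]
FD 18: (8.586,7.414) -> (-9.414,7.414) [heading=180, draw]
RT 90: heading 180 -> 90
LT 180: heading 90 -> 270
LT 135: heading 270 -> 45
LT 180: heading 45 -> 225
FD 11: (-9.414,7.414) -> (-17.192,-0.364) [heading=225, draw]
Final: pos=(-17.192,-0.364), heading=225, 6 segment(s) drawn

Segment lengths:
  seg 1: (0,1) -> (-1.414,2.414), length = 2
  seg 2: (-1.414,2.414) -> (-1.414,7.414), length = 5
  seg 3: (-1.414,7.414) -> (16.586,7.414), length = 18
  seg 4: (16.586,7.414) -> (8.586,7.414), length = 8
  seg 5: (8.586,7.414) -> (-9.414,7.414), length = 18
  seg 6: (-9.414,7.414) -> (-17.192,-0.364), length = 11
Total = 62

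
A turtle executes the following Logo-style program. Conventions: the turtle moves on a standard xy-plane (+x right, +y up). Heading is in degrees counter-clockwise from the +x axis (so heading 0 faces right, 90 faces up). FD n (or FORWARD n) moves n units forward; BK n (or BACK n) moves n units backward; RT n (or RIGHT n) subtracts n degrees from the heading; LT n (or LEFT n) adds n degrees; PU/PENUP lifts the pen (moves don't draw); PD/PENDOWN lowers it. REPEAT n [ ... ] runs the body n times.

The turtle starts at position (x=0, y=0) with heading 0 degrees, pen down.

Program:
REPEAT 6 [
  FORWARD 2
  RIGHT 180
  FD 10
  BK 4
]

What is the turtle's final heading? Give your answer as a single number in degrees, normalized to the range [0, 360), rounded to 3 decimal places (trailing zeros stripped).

Executing turtle program step by step:
Start: pos=(0,0), heading=0, pen down
REPEAT 6 [
  -- iteration 1/6 --
  FD 2: (0,0) -> (2,0) [heading=0, draw]
  RT 180: heading 0 -> 180
  FD 10: (2,0) -> (-8,0) [heading=180, draw]
  BK 4: (-8,0) -> (-4,0) [heading=180, draw]
  -- iteration 2/6 --
  FD 2: (-4,0) -> (-6,0) [heading=180, draw]
  RT 180: heading 180 -> 0
  FD 10: (-6,0) -> (4,0) [heading=0, draw]
  BK 4: (4,0) -> (0,0) [heading=0, draw]
  -- iteration 3/6 --
  FD 2: (0,0) -> (2,0) [heading=0, draw]
  RT 180: heading 0 -> 180
  FD 10: (2,0) -> (-8,0) [heading=180, draw]
  BK 4: (-8,0) -> (-4,0) [heading=180, draw]
  -- iteration 4/6 --
  FD 2: (-4,0) -> (-6,0) [heading=180, draw]
  RT 180: heading 180 -> 0
  FD 10: (-6,0) -> (4,0) [heading=0, draw]
  BK 4: (4,0) -> (0,0) [heading=0, draw]
  -- iteration 5/6 --
  FD 2: (0,0) -> (2,0) [heading=0, draw]
  RT 180: heading 0 -> 180
  FD 10: (2,0) -> (-8,0) [heading=180, draw]
  BK 4: (-8,0) -> (-4,0) [heading=180, draw]
  -- iteration 6/6 --
  FD 2: (-4,0) -> (-6,0) [heading=180, draw]
  RT 180: heading 180 -> 0
  FD 10: (-6,0) -> (4,0) [heading=0, draw]
  BK 4: (4,0) -> (0,0) [heading=0, draw]
]
Final: pos=(0,0), heading=0, 18 segment(s) drawn

Answer: 0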